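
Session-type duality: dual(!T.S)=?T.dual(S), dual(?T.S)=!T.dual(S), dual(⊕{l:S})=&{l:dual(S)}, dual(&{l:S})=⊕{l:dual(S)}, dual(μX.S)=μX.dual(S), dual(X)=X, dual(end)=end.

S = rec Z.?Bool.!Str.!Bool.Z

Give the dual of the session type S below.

rec Z → rec Z  (μ self-dual)
  ?Bool → !Bool
    !Str → ?Str
      !Bool → ?Bool
        Z ↦ Z

rec Z.!Bool.?Str.?Bool.Z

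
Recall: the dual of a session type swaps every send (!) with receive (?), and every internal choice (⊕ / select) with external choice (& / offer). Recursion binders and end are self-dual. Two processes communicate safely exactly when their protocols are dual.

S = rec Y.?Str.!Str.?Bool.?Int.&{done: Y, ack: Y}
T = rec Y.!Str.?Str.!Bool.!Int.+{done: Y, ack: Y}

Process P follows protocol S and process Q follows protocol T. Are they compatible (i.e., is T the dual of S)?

YES

rec Y vs rec Y  match (binder kept)
  ?Str vs !Str  match
    !Str vs ?Str  match
      ?Bool vs !Bool  match
        ?Int vs !Int  match
          &{done,ack} vs +{done,ack}  match same labels
            case done:
              Y vs Y  match
            case ack:
              Y vs Y  match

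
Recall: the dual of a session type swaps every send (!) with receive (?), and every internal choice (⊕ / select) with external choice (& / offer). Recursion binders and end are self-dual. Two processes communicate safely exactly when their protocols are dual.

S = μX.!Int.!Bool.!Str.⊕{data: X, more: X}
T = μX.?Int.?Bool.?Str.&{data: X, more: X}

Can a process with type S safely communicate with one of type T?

μX ‖ μX  match (rec unchanged)
  !Int ‖ ?Int  match
    !Bool ‖ ?Bool  match
      !Str ‖ ?Str  match
        ⊕{data,more} ‖ &{data,more}  match labels match
          [data]
            X ‖ X  match
          [more]
            X ‖ X  match

YES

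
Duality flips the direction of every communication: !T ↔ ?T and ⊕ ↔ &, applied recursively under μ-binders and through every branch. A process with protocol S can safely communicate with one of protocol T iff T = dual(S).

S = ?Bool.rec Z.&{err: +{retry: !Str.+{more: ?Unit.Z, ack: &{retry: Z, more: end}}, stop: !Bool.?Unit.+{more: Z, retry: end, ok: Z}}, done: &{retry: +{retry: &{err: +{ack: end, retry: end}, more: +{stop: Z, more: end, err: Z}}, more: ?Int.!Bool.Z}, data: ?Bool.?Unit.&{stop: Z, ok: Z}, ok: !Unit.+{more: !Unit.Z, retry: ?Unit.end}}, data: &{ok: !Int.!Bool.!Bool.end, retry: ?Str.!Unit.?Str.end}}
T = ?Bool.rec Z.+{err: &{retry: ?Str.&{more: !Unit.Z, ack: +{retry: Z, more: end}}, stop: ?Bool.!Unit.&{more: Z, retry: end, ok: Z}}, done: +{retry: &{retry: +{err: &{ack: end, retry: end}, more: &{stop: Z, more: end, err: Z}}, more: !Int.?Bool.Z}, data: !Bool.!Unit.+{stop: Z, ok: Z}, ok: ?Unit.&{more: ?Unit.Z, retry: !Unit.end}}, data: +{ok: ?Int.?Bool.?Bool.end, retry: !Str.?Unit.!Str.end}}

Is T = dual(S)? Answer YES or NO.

?Bool | ?Bool  ✗ same direction on both sides — not dual

NO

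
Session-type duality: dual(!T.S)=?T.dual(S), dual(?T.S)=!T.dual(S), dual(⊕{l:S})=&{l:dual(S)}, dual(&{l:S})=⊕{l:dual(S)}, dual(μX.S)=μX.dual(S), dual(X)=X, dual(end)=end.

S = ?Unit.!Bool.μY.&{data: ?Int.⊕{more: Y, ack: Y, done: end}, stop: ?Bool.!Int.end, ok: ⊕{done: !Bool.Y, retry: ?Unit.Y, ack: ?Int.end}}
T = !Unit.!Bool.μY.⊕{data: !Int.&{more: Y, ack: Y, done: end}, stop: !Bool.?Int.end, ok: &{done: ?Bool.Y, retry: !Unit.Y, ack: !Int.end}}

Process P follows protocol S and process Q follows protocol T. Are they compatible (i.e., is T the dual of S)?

NO

?Unit | !Unit  ok
  !Bool | !Bool  ✗ same direction on both sides — not dual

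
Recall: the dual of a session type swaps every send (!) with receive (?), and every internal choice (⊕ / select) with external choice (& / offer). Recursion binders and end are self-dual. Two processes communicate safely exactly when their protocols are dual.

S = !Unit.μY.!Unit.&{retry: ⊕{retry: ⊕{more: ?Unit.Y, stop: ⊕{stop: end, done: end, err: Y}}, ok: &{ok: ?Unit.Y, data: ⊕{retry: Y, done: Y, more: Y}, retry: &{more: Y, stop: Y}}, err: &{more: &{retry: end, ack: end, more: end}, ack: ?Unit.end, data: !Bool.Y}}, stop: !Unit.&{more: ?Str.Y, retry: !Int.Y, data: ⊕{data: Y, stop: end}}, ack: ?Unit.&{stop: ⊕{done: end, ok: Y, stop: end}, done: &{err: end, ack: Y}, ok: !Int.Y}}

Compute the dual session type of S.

?Unit.μY.?Unit.⊕{retry: &{retry: &{more: !Unit.Y, stop: &{stop: end, done: end, err: Y}}, ok: ⊕{ok: !Unit.Y, data: &{retry: Y, done: Y, more: Y}, retry: ⊕{more: Y, stop: Y}}, err: ⊕{more: ⊕{retry: end, ack: end, more: end}, ack: !Unit.end, data: ?Bool.Y}}, stop: ?Unit.⊕{more: !Str.Y, retry: ?Int.Y, data: &{data: Y, stop: end}}, ack: !Unit.⊕{stop: &{done: end, ok: Y, stop: end}, done: ⊕{err: end, ack: Y}, ok: ?Int.Y}}

!Unit = ?Unit
  μY = μY  (μ self-dual)
    !Unit = ?Unit
      &{retry,stop,ack} = ⊕{retry,stop,ack}  (external→internal)
        • retry:
          ⊕{retry,ok,err} = &{retry,ok,err}  (⊕→&)
            • retry:
              ⊕{more,stop} = &{more,stop}  (⊕→&)
                • more:
                  ?Unit = !Unit
                    Y self-dual
                • stop:
                  ⊕{stop,done,err} = &{stop,done,err}  (⊕→&)
                    • stop:
                      end self-dual
                    • done:
                      end self-dual
                    • err:
                      Y self-dual
            • ok:
              &{ok,data,retry} = ⊕{ok,data,retry}  (external→internal)
                • ok:
                  ?Unit = !Unit
                    Y self-dual
                • data:
                  ⊕{retry,done,more} = &{retry,done,more}  (⊕→&)
                    • retry:
                      Y self-dual
                    • done:
                      Y self-dual
                    • more:
                      Y self-dual
                • retry:
                  &{more,stop} = ⊕{more,stop}  (external→internal)
                    • more:
                      Y self-dual
                    • stop:
                      Y self-dual
            • err:
              &{more,ack,data} = ⊕{more,ack,data}  (external→internal)
                • more:
                  &{retry,ack,more} = ⊕{retry,ack,more}  (external→internal)
                    • retry:
                      end self-dual
                    • ack:
                      end self-dual
                    • more:
                      end self-dual
                • ack:
                  ?Unit = !Unit
                    end self-dual
                • data:
                  !Bool = ?Bool
                    Y self-dual
        • stop:
          !Unit = ?Unit
            &{more,retry,data} = ⊕{more,retry,data}  (external→internal)
              • more:
                ?Str = !Str
                  Y self-dual
              • retry:
                !Int = ?Int
                  Y self-dual
              • data:
                ⊕{data,stop} = &{data,stop}  (⊕→&)
                  • data:
                    Y self-dual
                  • stop:
                    end self-dual
        • ack:
          ?Unit = !Unit
            &{stop,done,ok} = ⊕{stop,done,ok}  (external→internal)
              • stop:
                ⊕{done,ok,stop} = &{done,ok,stop}  (⊕→&)
                  • done:
                    end self-dual
                  • ok:
                    Y self-dual
                  • stop:
                    end self-dual
              • done:
                &{err,ack} = ⊕{err,ack}  (external→internal)
                  • err:
                    end self-dual
                  • ack:
                    Y self-dual
              • ok:
                !Int = ?Int
                  Y self-dual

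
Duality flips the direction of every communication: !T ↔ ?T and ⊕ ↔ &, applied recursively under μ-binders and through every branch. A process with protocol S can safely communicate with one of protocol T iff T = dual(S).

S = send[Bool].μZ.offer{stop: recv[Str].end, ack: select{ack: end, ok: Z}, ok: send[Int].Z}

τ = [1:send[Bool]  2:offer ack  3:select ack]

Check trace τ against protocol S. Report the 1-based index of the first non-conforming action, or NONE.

step 1: send[Bool]  ✓  now at μZ.…
step 2: offer ack  ✓  now at select{ack: end, ok: μZ.…}
step 3: select ack  ✓  now at end
trace exhausted — no violation

NONE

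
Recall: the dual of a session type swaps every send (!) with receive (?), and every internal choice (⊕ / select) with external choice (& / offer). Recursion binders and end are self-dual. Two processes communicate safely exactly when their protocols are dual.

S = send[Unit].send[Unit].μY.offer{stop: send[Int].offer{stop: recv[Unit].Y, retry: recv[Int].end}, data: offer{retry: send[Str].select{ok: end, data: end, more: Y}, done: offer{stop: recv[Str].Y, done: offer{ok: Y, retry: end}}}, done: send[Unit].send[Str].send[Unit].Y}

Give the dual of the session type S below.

recv[Unit].recv[Unit].μY.select{stop: recv[Int].select{stop: send[Unit].Y, retry: send[Int].end}, data: select{retry: recv[Str].offer{ok: end, data: end, more: Y}, done: select{stop: send[Str].Y, done: select{ok: Y, retry: end}}}, done: recv[Unit].recv[Str].recv[Unit].Y}

send[Unit] = recv[Unit]
  send[Unit] = recv[Unit]
    μY = μY  (binder kept)
      offer{stop,data,done} = select{stop,data,done}  (external→internal)
        • stop:
          send[Int] = recv[Int]
            offer{stop,retry} = select{stop,retry}  (external→internal)
              • stop:
                recv[Unit] = send[Unit]
                  dual(Y) = Y
              • retry:
                recv[Int] = send[Int]
                  dual(end) = end
        • data:
          offer{retry,done} = select{retry,done}  (external→internal)
            • retry:
              send[Str] = recv[Str]
                select{ok,data,more} = offer{ok,data,more}  (internal→external)
                  • ok:
                    dual(end) = end
                  • data:
                    dual(end) = end
                  • more:
                    dual(Y) = Y
            • done:
              offer{stop,done} = select{stop,done}  (external→internal)
                • stop:
                  recv[Str] = send[Str]
                    dual(Y) = Y
                • done:
                  offer{ok,retry} = select{ok,retry}  (external→internal)
                    • ok:
                      dual(Y) = Y
                    • retry:
                      dual(end) = end
        • done:
          send[Unit] = recv[Unit]
            send[Str] = recv[Str]
              send[Unit] = recv[Unit]
                dual(Y) = Y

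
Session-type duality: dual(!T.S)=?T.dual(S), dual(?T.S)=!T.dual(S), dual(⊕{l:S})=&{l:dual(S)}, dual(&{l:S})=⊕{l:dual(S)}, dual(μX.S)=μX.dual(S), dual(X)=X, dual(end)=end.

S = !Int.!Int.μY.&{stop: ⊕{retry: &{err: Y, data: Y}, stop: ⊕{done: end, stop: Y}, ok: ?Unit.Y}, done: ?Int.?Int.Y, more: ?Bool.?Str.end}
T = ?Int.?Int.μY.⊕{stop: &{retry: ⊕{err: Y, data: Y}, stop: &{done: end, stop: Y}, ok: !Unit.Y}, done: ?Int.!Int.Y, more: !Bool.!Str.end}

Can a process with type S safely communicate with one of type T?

NO

!Int ‖ ?Int  match
  !Int ‖ ?Int  match
    μY ‖ μY  match (μ self-dual)
      &{stop,done,more} ‖ ⊕{stop,done,more}  match label sets agree
        [stop]
          ⊕{retry,stop,ok} ‖ &{retry,stop,ok}  match label sets agree
            [retry]
              &{err,data} ‖ ⊕{err,data}  match label sets agree
                [err]
                  Y ‖ Y  match
                [data]
                  Y ‖ Y  match
            [stop]
              ⊕{done,stop} ‖ &{done,stop}  match label sets agree
                [done]
                  end ‖ end  match
                [stop]
                  Y ‖ Y  match
            [ok]
              ?Unit ‖ !Unit  match
                Y ‖ Y  match
        [done]
          ?Int ‖ ?Int  ✗ same direction on both sides — not dual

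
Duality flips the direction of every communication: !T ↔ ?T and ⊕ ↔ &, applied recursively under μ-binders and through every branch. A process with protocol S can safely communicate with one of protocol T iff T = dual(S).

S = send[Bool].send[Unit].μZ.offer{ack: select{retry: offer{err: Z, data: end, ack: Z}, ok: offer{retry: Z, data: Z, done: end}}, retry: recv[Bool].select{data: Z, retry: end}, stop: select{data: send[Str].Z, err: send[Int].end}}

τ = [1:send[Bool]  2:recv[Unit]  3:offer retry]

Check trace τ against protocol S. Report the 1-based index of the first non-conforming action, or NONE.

2

@1 send[Bool]  ✓  residual = send[Unit].μZ.…
@2 got recv[Unit], protocol expects send[Unit]  ✗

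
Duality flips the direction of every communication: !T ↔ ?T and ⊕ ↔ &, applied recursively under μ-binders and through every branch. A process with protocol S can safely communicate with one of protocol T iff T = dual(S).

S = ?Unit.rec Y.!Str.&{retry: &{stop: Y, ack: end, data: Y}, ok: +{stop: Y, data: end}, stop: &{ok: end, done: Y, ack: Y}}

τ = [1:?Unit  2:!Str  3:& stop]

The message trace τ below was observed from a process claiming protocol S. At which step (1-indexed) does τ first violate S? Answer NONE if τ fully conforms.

@1 ?Unit  match  cont: rec Y.…
@2 !Str  match  cont: &{retry: &{stop: rec Y.…, ack: end, data: rec Y.…}, ok: +{stop: rec Y.…, data: end}, stop: &{ok: end, done: rec Y.…, ack: rec Y.…}}
@3 & stop  match  cont: &{ok: end, done: rec Y.…, ack: rec Y.…}
all 3 steps conform

NONE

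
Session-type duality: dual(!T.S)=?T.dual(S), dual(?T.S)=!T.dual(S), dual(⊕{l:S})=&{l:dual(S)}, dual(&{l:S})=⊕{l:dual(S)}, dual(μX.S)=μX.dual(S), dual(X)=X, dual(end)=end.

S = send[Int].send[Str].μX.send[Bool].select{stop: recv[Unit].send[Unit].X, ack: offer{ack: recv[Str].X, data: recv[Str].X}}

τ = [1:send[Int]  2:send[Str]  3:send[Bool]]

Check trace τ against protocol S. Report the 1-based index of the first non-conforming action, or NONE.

@1 send[Int]  ✓  residual = send[Str].μX.…
@2 send[Str]  ✓  residual = μX.…
@3 send[Bool]  ✓  residual = select{stop: recv[Unit].send[Unit].μX.…, ack: offer{ack: recv[Str].μX.…, data: recv[Str].μX.…}}
all 3 steps conform

NONE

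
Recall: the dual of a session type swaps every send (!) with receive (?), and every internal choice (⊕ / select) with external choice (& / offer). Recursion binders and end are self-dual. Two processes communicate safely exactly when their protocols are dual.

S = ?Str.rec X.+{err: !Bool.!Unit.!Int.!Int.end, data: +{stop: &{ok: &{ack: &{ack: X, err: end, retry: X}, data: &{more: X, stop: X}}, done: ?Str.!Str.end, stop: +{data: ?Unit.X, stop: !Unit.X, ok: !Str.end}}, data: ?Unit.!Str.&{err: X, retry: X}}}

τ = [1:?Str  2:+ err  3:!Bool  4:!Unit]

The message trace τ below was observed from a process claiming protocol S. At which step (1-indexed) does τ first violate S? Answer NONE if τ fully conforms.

NONE

[1] ?Str  ok  cont: rec X.…
[2] + err  ok  cont: !Bool.!Unit.!Int.!Int.end
[3] !Bool  ok  cont: !Unit.!Int.!Int.end
[4] !Unit  ok  cont: !Int.!Int.end
τ conforms to S (length 4)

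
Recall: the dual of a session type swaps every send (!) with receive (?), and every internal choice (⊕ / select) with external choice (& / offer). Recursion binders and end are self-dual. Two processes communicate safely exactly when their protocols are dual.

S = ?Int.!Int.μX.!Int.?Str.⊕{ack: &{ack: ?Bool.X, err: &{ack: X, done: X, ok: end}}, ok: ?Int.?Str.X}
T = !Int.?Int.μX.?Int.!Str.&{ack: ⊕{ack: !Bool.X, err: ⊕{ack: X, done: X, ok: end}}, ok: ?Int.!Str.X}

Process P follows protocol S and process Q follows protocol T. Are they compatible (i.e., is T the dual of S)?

?Int vs !Int  ok
  !Int vs ?Int  ok
    μX vs μX  ok (binder kept)
      !Int vs ?Int  ok
        ?Str vs !Str  ok
          ⊕{ack,ok} vs &{ack,ok}  ok labels match
            [ack]
              &{ack,err} vs ⊕{ack,err}  ok labels match
                [ack]
                  ?Bool vs !Bool  ok
                    X vs X  ok
                [err]
                  &{ack,done,ok} vs ⊕{ack,done,ok}  ok labels match
                    [ack]
                      X vs X  ok
                    [done]
                      X vs X  ok
                    [ok]
                      end vs end  ok
            [ok]
              ?Int vs ?Int  ✗ same direction on both sides — not dual

NO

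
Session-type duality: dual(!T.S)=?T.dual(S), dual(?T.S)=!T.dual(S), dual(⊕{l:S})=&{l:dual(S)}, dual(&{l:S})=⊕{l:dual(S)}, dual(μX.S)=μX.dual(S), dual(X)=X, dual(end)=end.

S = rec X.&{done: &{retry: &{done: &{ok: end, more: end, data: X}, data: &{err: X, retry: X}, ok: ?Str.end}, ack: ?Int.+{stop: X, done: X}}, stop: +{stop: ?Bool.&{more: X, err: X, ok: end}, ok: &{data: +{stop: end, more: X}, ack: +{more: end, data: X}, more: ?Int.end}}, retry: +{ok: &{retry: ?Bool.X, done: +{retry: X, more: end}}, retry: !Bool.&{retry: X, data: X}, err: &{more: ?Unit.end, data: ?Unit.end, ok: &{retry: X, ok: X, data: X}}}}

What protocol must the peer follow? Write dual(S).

rec X.+{done: +{retry: +{done: +{ok: end, more: end, data: X}, data: +{err: X, retry: X}, ok: !Str.end}, ack: !Int.&{stop: X, done: X}}, stop: &{stop: !Bool.+{more: X, err: X, ok: end}, ok: +{data: &{stop: end, more: X}, ack: &{more: end, data: X}, more: !Int.end}}, retry: &{ok: +{retry: !Bool.X, done: &{retry: X, more: end}}, retry: ?Bool.+{retry: X, data: X}, err: +{more: !Unit.end, data: !Unit.end, ok: +{retry: X, ok: X, data: X}}}}

rec X = rec X  (rec unchanged)
  &{done,stop,retry} = +{done,stop,retry}  (external→internal)
    case done:
      &{retry,ack} = +{retry,ack}  (external→internal)
        case retry:
          &{done,data,ok} = +{done,data,ok}  (external→internal)
            case done:
              &{ok,more,data} = +{ok,more,data}  (external→internal)
                case ok:
                  end self-dual
                case more:
                  end self-dual
                case data:
                  X self-dual
            case data:
              &{err,retry} = +{err,retry}  (external→internal)
                case err:
                  X self-dual
                case retry:
                  X self-dual
            case ok:
              ?Str = !Str
                end self-dual
        case ack:
          ?Int = !Int
            +{stop,done} = &{stop,done}  (internal→external)
              case stop:
                X self-dual
              case done:
                X self-dual
    case stop:
      +{stop,ok} = &{stop,ok}  (internal→external)
        case stop:
          ?Bool = !Bool
            &{more,err,ok} = +{more,err,ok}  (external→internal)
              case more:
                X self-dual
              case err:
                X self-dual
              case ok:
                end self-dual
        case ok:
          &{data,ack,more} = +{data,ack,more}  (external→internal)
            case data:
              +{stop,more} = &{stop,more}  (internal→external)
                case stop:
                  end self-dual
                case more:
                  X self-dual
            case ack:
              +{more,data} = &{more,data}  (internal→external)
                case more:
                  end self-dual
                case data:
                  X self-dual
            case more:
              ?Int = !Int
                end self-dual
    case retry:
      +{ok,retry,err} = &{ok,retry,err}  (internal→external)
        case ok:
          &{retry,done} = +{retry,done}  (external→internal)
            case retry:
              ?Bool = !Bool
                X self-dual
            case done:
              +{retry,more} = &{retry,more}  (internal→external)
                case retry:
                  X self-dual
                case more:
                  end self-dual
        case retry:
          !Bool = ?Bool
            &{retry,data} = +{retry,data}  (external→internal)
              case retry:
                X self-dual
              case data:
                X self-dual
        case err:
          &{more,data,ok} = +{more,data,ok}  (external→internal)
            case more:
              ?Unit = !Unit
                end self-dual
            case data:
              ?Unit = !Unit
                end self-dual
            case ok:
              &{retry,ok,data} = +{retry,ok,data}  (external→internal)
                case retry:
                  X self-dual
                case ok:
                  X self-dual
                case data:
                  X self-dual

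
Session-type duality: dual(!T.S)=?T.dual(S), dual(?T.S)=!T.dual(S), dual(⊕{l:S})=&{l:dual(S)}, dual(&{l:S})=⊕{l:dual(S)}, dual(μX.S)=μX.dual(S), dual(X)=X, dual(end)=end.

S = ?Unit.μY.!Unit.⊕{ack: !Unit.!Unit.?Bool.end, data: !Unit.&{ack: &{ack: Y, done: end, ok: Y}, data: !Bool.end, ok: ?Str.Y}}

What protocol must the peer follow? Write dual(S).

?Unit → !Unit
  μY → μY  (μ self-dual)
    !Unit → ?Unit
      ⊕{ack,data} → &{ack,data}  (⊕→&)
        [ack]
          !Unit → ?Unit
            !Unit → ?Unit
              ?Bool → !Bool
                end self-dual
        [data]
          !Unit → ?Unit
            &{ack,data,ok} → ⊕{ack,data,ok}  (external→internal)
              [ack]
                &{ack,done,ok} → ⊕{ack,done,ok}  (external→internal)
                  [ack]
                    Y self-dual
                  [done]
                    end self-dual
                  [ok]
                    Y self-dual
              [data]
                !Bool → ?Bool
                  end self-dual
              [ok]
                ?Str → !Str
                  Y self-dual

!Unit.μY.?Unit.&{ack: ?Unit.?Unit.!Bool.end, data: ?Unit.⊕{ack: ⊕{ack: Y, done: end, ok: Y}, data: ?Bool.end, ok: !Str.Y}}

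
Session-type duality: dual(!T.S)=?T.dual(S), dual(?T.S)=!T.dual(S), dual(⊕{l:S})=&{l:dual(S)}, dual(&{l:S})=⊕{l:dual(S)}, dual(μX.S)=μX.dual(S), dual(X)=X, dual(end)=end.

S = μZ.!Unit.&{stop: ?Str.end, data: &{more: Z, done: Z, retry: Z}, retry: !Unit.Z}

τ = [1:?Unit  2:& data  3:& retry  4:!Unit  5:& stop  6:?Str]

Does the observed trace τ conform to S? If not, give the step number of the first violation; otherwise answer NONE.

1

@1 got ?Unit, protocol expects !Unit  ✗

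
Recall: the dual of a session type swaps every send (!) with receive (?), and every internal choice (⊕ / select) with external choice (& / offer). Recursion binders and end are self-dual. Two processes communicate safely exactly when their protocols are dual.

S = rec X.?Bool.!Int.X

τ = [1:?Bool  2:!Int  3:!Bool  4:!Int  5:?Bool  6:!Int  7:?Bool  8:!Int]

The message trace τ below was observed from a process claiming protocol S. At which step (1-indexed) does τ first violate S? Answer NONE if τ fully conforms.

3

[1] ?Bool  ok  residual = !Int.rec X.…
[2] !Int  ok  residual = rec X.…
[3] got !Bool, protocol expects ?Bool  ✗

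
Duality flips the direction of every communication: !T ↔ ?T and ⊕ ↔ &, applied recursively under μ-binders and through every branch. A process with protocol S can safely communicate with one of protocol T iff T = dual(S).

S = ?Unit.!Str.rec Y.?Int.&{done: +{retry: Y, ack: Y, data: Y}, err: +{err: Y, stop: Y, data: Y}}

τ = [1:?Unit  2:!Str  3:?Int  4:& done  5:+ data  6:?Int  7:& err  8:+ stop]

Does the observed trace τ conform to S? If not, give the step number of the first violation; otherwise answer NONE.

NONE

step 1: ?Unit  match  now at !Str.rec Y.…
step 2: !Str  match  now at rec Y.…
step 3: ?Int  match  now at &{done: +{retry: rec Y.…, ack: rec Y.…, data: rec Y.…}, err: +{err: rec Y.…, stop: rec Y.…, data: rec Y.…}}
step 4: & done  match  now at +{retry: rec Y.…, ack: rec Y.…, data: rec Y.…}
step 5: + data  match  now at rec Y.…
step 6: ?Int  match  now at &{done: +{retry: rec Y.…, ack: rec Y.…, data: rec Y.…}, err: +{err: rec Y.…, stop: rec Y.…, data: rec Y.…}}
step 7: & err  match  now at +{err: rec Y.…, stop: rec Y.…, data: rec Y.…}
step 8: + stop  match  now at rec Y.…
all 8 steps conform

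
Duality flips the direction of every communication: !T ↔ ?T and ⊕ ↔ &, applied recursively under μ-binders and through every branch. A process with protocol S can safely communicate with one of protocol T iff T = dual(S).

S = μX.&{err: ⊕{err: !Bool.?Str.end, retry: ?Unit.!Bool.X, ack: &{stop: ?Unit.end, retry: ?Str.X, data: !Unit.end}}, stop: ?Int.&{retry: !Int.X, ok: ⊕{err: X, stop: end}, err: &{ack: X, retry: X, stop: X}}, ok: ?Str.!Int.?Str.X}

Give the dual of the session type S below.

μX.⊕{err: &{err: ?Bool.!Str.end, retry: !Unit.?Bool.X, ack: ⊕{stop: !Unit.end, retry: !Str.X, data: ?Unit.end}}, stop: !Int.⊕{retry: ?Int.X, ok: &{err: X, stop: end}, err: ⊕{ack: X, retry: X, stop: X}}, ok: !Str.?Int.!Str.X}

μX = μX  (μ self-dual)
  &{err,stop,ok} = ⊕{err,stop,ok}  (&→⊕)
    case err:
      ⊕{err,retry,ack} = &{err,retry,ack}  (internal→external)
        case err:
          !Bool = ?Bool
            ?Str = !Str
              dual(end) = end
        case retry:
          ?Unit = !Unit
            !Bool = ?Bool
              dual(X) = X
        case ack:
          &{stop,retry,data} = ⊕{stop,retry,data}  (&→⊕)
            case stop:
              ?Unit = !Unit
                dual(end) = end
            case retry:
              ?Str = !Str
                dual(X) = X
            case data:
              !Unit = ?Unit
                dual(end) = end
    case stop:
      ?Int = !Int
        &{retry,ok,err} = ⊕{retry,ok,err}  (&→⊕)
          case retry:
            !Int = ?Int
              dual(X) = X
          case ok:
            ⊕{err,stop} = &{err,stop}  (internal→external)
              case err:
                dual(X) = X
              case stop:
                dual(end) = end
          case err:
            &{ack,retry,stop} = ⊕{ack,retry,stop}  (&→⊕)
              case ack:
                dual(X) = X
              case retry:
                dual(X) = X
              case stop:
                dual(X) = X
    case ok:
      ?Str = !Str
        !Int = ?Int
          ?Str = !Str
            dual(X) = X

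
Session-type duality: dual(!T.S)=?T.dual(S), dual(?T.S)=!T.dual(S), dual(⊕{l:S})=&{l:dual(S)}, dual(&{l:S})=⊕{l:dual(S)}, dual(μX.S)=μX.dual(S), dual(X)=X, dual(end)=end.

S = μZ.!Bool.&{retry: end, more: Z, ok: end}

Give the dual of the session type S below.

μZ.?Bool.⊕{retry: end, more: Z, ok: end}

μZ ↦ μZ  (binder kept)
  !Bool ↦ ?Bool
    &{retry,more,ok} ↦ ⊕{retry,more,ok}  (offer→select)
      • retry:
        end self-dual
      • more:
        Z self-dual
      • ok:
        end self-dual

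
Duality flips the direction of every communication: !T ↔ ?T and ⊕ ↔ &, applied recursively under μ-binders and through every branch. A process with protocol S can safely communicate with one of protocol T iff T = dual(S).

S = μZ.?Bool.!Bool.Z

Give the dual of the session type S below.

μZ → μZ  (μ self-dual)
  ?Bool → !Bool
    !Bool → ?Bool
      Z self-dual

μZ.!Bool.?Bool.Z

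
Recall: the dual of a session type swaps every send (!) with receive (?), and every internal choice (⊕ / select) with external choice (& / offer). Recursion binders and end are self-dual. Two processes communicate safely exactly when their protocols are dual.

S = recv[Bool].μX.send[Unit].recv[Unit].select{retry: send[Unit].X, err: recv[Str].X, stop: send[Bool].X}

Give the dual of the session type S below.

send[Bool].μX.recv[Unit].send[Unit].offer{retry: recv[Unit].X, err: send[Str].X, stop: recv[Bool].X}

recv[Bool] → send[Bool]
  μX → μX  (rec unchanged)
    send[Unit] → recv[Unit]
      recv[Unit] → send[Unit]
        select{retry,err,stop} → offer{retry,err,stop}  (⊕→&)
          • retry:
            send[Unit] → recv[Unit]
              dual(X) = X
          • err:
            recv[Str] → send[Str]
              dual(X) = X
          • stop:
            send[Bool] → recv[Bool]
              dual(X) = X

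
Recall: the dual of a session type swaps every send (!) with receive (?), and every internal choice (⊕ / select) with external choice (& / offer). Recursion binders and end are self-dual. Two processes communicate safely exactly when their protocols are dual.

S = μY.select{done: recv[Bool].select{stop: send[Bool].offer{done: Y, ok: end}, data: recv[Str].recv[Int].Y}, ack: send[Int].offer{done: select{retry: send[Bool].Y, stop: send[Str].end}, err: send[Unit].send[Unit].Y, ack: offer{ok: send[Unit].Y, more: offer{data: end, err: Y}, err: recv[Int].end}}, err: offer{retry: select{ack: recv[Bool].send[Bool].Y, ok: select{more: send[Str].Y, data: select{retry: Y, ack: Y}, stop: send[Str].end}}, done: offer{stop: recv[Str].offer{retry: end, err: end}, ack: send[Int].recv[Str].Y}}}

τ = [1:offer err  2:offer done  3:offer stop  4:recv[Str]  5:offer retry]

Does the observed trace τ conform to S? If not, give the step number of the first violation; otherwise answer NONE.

1

@1 got offer err, protocol expects select done or select ack or select err  ✗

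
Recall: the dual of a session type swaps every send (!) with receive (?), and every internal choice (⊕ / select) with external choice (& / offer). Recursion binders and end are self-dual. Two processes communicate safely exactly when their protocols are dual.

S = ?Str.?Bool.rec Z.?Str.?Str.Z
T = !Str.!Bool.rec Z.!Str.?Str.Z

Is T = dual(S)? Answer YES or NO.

?Str | !Str  ok
  ?Bool | !Bool  ok
    rec Z | rec Z  ok (binder kept)
      ?Str | !Str  ok
        ?Str | ?Str  ✗ same direction on both sides — not dual

NO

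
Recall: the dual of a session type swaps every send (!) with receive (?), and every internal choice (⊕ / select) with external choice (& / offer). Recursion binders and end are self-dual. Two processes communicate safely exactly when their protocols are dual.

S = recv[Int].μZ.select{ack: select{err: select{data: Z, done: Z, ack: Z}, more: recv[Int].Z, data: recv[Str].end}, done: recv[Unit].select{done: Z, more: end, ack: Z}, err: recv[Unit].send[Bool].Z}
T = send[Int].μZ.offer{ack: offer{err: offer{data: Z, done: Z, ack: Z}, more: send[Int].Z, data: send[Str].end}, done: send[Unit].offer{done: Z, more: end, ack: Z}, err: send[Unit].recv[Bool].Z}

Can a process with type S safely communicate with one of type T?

YES

recv[Int] vs send[Int]  ok
  μZ vs μZ  ok (μ self-dual)
    select{ack,done,err} vs offer{ack,done,err}  ok labels match
      [ack]
        select{err,more,data} vs offer{err,more,data}  ok labels match
          [err]
            select{data,done,ack} vs offer{data,done,ack}  ok labels match
              [data]
                Z vs Z  ok
              [done]
                Z vs Z  ok
              [ack]
                Z vs Z  ok
          [more]
            recv[Int] vs send[Int]  ok
              Z vs Z  ok
          [data]
            recv[Str] vs send[Str]  ok
              end vs end  ok
      [done]
        recv[Unit] vs send[Unit]  ok
          select{done,more,ack} vs offer{done,more,ack}  ok labels match
            [done]
              Z vs Z  ok
            [more]
              end vs end  ok
            [ack]
              Z vs Z  ok
      [err]
        recv[Unit] vs send[Unit]  ok
          send[Bool] vs recv[Bool]  ok
            Z vs Z  ok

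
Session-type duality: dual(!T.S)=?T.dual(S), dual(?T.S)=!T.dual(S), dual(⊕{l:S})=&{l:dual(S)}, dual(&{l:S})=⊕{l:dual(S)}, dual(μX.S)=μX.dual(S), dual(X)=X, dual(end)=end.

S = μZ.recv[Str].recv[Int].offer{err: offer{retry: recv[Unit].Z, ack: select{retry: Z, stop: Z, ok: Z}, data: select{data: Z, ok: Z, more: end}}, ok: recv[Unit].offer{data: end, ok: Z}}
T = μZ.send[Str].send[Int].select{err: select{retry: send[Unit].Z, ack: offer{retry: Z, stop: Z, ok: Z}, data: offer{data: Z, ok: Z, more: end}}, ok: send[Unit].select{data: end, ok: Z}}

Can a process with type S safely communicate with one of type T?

YES

μZ vs μZ  ok (μ self-dual)
  recv[Str] vs send[Str]  ok
    recv[Int] vs send[Int]  ok
      offer{err,ok} vs select{err,ok}  ok same labels
        case err:
          offer{retry,ack,data} vs select{retry,ack,data}  ok same labels
            case retry:
              recv[Unit] vs send[Unit]  ok
                Z vs Z  ok
            case ack:
              select{retry,stop,ok} vs offer{retry,stop,ok}  ok same labels
                case retry:
                  Z vs Z  ok
                case stop:
                  Z vs Z  ok
                case ok:
                  Z vs Z  ok
            case data:
              select{data,ok,more} vs offer{data,ok,more}  ok same labels
                case data:
                  Z vs Z  ok
                case ok:
                  Z vs Z  ok
                case more:
                  end vs end  ok
        case ok:
          recv[Unit] vs send[Unit]  ok
            offer{data,ok} vs select{data,ok}  ok same labels
              case data:
                end vs end  ok
              case ok:
                Z vs Z  ok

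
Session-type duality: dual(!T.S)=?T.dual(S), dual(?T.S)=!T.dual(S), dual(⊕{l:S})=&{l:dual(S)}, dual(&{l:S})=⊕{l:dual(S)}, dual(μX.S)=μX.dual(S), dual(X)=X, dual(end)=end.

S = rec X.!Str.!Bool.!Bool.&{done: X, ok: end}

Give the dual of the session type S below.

rec X.?Str.?Bool.?Bool.+{done: X, ok: end}

rec X → rec X  (μ self-dual)
  !Str → ?Str
    !Bool → ?Bool
      !Bool → ?Bool
        &{done,ok} → +{done,ok}  (&→⊕)
          case done:
            X ↦ X
          case ok:
            end ↦ end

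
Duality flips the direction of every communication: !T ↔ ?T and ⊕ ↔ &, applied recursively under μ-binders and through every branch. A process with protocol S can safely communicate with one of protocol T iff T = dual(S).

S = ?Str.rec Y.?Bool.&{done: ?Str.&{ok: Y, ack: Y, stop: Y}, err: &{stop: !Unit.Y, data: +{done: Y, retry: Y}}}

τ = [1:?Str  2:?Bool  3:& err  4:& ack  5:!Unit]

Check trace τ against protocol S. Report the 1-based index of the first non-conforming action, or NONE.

@1 ?Str  match  now at rec Y.…
@2 ?Bool  match  now at &{done: ?Str.&{ok: rec Y.…, ack: rec Y.…, stop: rec Y.…}, err: &{stop: !Unit.rec Y.…, data: +{done: rec Y.…, retry: rec Y.…}}}
@3 & err  match  now at &{stop: !Unit.rec Y.…, data: +{done: rec Y.…, retry: rec Y.…}}
@4 got & ack, protocol expects & stop or & data  ✗

4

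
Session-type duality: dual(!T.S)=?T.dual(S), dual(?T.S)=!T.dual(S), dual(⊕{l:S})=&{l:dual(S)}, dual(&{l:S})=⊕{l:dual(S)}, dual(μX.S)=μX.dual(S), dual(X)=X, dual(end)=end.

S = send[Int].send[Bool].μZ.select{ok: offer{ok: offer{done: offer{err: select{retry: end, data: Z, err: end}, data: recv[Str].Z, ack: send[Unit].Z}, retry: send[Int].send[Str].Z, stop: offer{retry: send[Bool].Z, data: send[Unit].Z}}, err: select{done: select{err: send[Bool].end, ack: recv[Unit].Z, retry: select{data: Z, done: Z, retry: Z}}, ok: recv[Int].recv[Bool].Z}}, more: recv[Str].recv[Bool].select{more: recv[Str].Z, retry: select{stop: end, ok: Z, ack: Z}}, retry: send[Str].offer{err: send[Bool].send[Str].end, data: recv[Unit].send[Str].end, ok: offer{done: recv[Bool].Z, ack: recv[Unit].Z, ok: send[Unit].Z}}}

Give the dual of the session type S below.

recv[Int].recv[Bool].μZ.offer{ok: select{ok: select{done: select{err: offer{retry: end, data: Z, err: end}, data: send[Str].Z, ack: recv[Unit].Z}, retry: recv[Int].recv[Str].Z, stop: select{retry: recv[Bool].Z, data: recv[Unit].Z}}, err: offer{done: offer{err: recv[Bool].end, ack: send[Unit].Z, retry: offer{data: Z, done: Z, retry: Z}}, ok: send[Int].send[Bool].Z}}, more: send[Str].send[Bool].offer{more: send[Str].Z, retry: offer{stop: end, ok: Z, ack: Z}}, retry: recv[Str].select{err: recv[Bool].recv[Str].end, data: send[Unit].recv[Str].end, ok: select{done: send[Bool].Z, ack: send[Unit].Z, ok: recv[Unit].Z}}}

send[Int] → recv[Int]
  send[Bool] → recv[Bool]
    μZ → μZ  (rec unchanged)
      select{ok,more,retry} → offer{ok,more,retry}  (select→offer)
        case ok:
          offer{ok,err} → select{ok,err}  (&→⊕)
            case ok:
              offer{done,retry,stop} → select{done,retry,stop}  (&→⊕)
                case done:
                  offer{err,data,ack} → select{err,data,ack}  (&→⊕)
                    case err:
                      select{retry,data,err} → offer{retry,data,err}  (select→offer)
                        case retry:
                          end ↦ end
                        case data:
                          Z ↦ Z
                        case err:
                          end ↦ end
                    case data:
                      recv[Str] → send[Str]
                        Z ↦ Z
                    case ack:
                      send[Unit] → recv[Unit]
                        Z ↦ Z
                case retry:
                  send[Int] → recv[Int]
                    send[Str] → recv[Str]
                      Z ↦ Z
                case stop:
                  offer{retry,data} → select{retry,data}  (&→⊕)
                    case retry:
                      send[Bool] → recv[Bool]
                        Z ↦ Z
                    case data:
                      send[Unit] → recv[Unit]
                        Z ↦ Z
            case err:
              select{done,ok} → offer{done,ok}  (select→offer)
                case done:
                  select{err,ack,retry} → offer{err,ack,retry}  (select→offer)
                    case err:
                      send[Bool] → recv[Bool]
                        end ↦ end
                    case ack:
                      recv[Unit] → send[Unit]
                        Z ↦ Z
                    case retry:
                      select{data,done,retry} → offer{data,done,retry}  (select→offer)
                        case data:
                          Z ↦ Z
                        case done:
                          Z ↦ Z
                        case retry:
                          Z ↦ Z
                case ok:
                  recv[Int] → send[Int]
                    recv[Bool] → send[Bool]
                      Z ↦ Z
        case more:
          recv[Str] → send[Str]
            recv[Bool] → send[Bool]
              select{more,retry} → offer{more,retry}  (select→offer)
                case more:
                  recv[Str] → send[Str]
                    Z ↦ Z
                case retry:
                  select{stop,ok,ack} → offer{stop,ok,ack}  (select→offer)
                    case stop:
                      end ↦ end
                    case ok:
                      Z ↦ Z
                    case ack:
                      Z ↦ Z
        case retry:
          send[Str] → recv[Str]
            offer{err,data,ok} → select{err,data,ok}  (&→⊕)
              case err:
                send[Bool] → recv[Bool]
                  send[Str] → recv[Str]
                    end ↦ end
              case data:
                recv[Unit] → send[Unit]
                  send[Str] → recv[Str]
                    end ↦ end
              case ok:
                offer{done,ack,ok} → select{done,ack,ok}  (&→⊕)
                  case done:
                    recv[Bool] → send[Bool]
                      Z ↦ Z
                  case ack:
                    recv[Unit] → send[Unit]
                      Z ↦ Z
                  case ok:
                    send[Unit] → recv[Unit]
                      Z ↦ Z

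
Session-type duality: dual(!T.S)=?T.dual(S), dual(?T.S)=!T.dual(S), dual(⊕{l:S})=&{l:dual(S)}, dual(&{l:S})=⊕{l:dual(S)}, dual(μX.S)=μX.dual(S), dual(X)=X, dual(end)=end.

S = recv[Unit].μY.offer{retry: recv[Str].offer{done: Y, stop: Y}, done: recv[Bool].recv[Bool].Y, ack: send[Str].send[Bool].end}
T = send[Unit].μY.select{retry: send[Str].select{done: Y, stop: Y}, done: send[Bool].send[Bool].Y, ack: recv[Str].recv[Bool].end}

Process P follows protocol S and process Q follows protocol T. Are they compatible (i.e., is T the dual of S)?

YES

recv[Unit] ‖ send[Unit]  ✓
  μY ‖ μY  ✓ (binder kept)
    offer{retry,done,ack} ‖ select{retry,done,ack}  ✓ same labels
      case retry:
        recv[Str] ‖ send[Str]  ✓
          offer{done,stop} ‖ select{done,stop}  ✓ same labels
            case done:
              Y ‖ Y  ✓
            case stop:
              Y ‖ Y  ✓
      case done:
        recv[Bool] ‖ send[Bool]  ✓
          recv[Bool] ‖ send[Bool]  ✓
            Y ‖ Y  ✓
      case ack:
        send[Str] ‖ recv[Str]  ✓
          send[Bool] ‖ recv[Bool]  ✓
            end ‖ end  ✓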